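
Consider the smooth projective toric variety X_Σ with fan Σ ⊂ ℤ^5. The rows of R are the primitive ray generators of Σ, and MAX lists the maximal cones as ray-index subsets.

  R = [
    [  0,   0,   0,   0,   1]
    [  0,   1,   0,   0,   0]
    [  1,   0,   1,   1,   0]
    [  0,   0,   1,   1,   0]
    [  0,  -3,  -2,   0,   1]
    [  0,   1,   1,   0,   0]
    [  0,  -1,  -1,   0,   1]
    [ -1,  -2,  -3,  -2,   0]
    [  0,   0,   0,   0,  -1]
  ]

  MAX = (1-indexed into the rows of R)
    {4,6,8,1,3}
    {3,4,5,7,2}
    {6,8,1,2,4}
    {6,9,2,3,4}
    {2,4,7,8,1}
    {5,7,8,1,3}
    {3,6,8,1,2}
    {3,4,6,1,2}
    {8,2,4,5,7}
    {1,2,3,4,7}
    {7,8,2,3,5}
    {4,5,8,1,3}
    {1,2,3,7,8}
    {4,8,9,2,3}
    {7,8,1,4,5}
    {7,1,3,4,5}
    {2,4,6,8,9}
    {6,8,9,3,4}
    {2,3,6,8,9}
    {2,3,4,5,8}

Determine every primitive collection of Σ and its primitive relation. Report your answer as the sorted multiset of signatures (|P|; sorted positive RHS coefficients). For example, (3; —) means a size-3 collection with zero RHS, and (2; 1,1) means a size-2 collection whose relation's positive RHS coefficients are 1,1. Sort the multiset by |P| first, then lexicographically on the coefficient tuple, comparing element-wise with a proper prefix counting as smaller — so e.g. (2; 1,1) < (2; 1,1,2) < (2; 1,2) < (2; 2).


Δ(Σ) — 9 vertices, 9 min non-faces:

  P = {1,9}:  v_{1} + v_{9} = 0  ⇒ sig = (2; —)
  P = {6,7}:  v_{6} + v_{7} = v_{1}  ⇒ sig = (2; 1)
  P = {5,6}:  v_{5} + v_{6} = v_{1} + v_{3} + v_{4} + v_{8}  ⇒ sig = (2; 1,1,1,1)
  P = {7,9}:  v_{7} + v_{9} = v_{2} + v_{3} + v_{4} + v_{8}  ⇒ sig = (2; 1,1,1,1)
  P = {5,9}:  v_{5} + v_{9} = v_{2} + 2·v_{3} + 2·v_{4} + 2·v_{8}  ⇒ sig = (2; 1,2,2,2)
  P = {1,2,5}:  v_{1} + v_{2} + v_{5} = 2·v_{7}  ⇒ sig = (3; 2)
  P = {3,4,7,8}:  v_{3} + v_{4} + v_{7} + v_{8} = v_{5}  ⇒ sig = (4; 1)
  P = {2,3,4,6,8}:  v_{2} + v_{3} + v_{4} + v_{6} + v_{8} = 0  ⇒ sig = (5; —)
  P = {1,2,3,4,8}:  v_{1} + v_{2} + v_{3} + v_{4} + v_{8} = v_{7}  ⇒ sig = (5; 1)

Signatures (|P|; sorted positive RHS coefficients), sorted:
    (2; —)
    (2; 1)
    (2; 1,1,1,1)
    (2; 1,1,1,1)
    (2; 1,2,2,2)
    (3; 2)
    (4; 1)
    (5; —)
    (5; 1)


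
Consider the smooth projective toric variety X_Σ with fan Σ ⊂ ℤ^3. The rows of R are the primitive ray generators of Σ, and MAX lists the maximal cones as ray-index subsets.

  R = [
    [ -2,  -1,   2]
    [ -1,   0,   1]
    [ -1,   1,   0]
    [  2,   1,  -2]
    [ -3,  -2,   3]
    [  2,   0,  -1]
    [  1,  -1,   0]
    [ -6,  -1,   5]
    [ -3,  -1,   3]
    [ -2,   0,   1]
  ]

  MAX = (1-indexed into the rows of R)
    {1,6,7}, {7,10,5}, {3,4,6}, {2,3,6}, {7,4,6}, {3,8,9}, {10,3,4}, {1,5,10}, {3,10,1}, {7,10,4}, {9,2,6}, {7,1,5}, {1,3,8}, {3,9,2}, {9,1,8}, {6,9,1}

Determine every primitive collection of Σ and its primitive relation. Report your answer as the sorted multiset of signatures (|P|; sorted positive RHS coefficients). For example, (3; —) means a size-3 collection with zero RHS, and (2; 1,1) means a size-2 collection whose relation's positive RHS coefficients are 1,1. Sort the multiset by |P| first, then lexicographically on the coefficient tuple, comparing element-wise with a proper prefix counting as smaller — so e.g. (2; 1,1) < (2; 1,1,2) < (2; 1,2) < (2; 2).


Δ(Σ) — 10 vertices, 25 min non-faces:

  • {1,4}:  v_{1} + v_{4} = 0  ⇒ sig = (2; —)
  • {3,7}:  v_{3} + v_{7} = 0  ⇒ sig = (2; —)
  • {6,10}:  v_{6} + v_{10} = 0  ⇒ sig = (2; —)
  • {1,2}:  v_{1} + v_{2} = v_{9}  ⇒ sig = (2; 1)
  • {4,9}:  v_{4} + v_{9} = v_{2}  ⇒ sig = (2; 1)
  • {2,4}:  v_{2} + v_{4} = v_{3} + v_{6}  ⇒ sig = (2; 1,1)
  • {2,7}:  v_{2} + v_{7} = v_{1} + v_{6}  ⇒ sig = (2; 1,1)
  • {2,10}:  v_{2} + v_{10} = v_{1} + v_{3}  ⇒ sig = (2; 1,1)
  • {3,5}:  v_{3} + v_{5} = v_{1} + v_{10}  ⇒ sig = (2; 1,1)
  • {4,5}:  v_{4} + v_{5} = v_{7} + v_{10}  ⇒ sig = (2; 1,1)
  • {4,8}:  v_{4} + v_{8} = v_{3} + v_{9}  ⇒ sig = (2; 1,1)
  • {5,6}:  v_{5} + v_{6} = v_{1} + v_{7}  ⇒ sig = (2; 1,1)
  • {6,8}:  v_{6} + v_{8} = v_{2} + v_{9}  ⇒ sig = (2; 1,1)
  • {7,8}:  v_{7} + v_{8} = v_{1} + v_{9}  ⇒ sig = (2; 1,1)
  • {2,8}:  v_{2} + v_{8} = v_{3} + 2·v_{9}  ⇒ sig = (2; 1,2)
  • {7,9}:  v_{7} + v_{9} = 2·v_{1} + v_{6}  ⇒ sig = (2; 1,2)
  • {9,10}:  v_{9} + v_{10} = 2·v_{1} + v_{3}  ⇒ sig = (2; 1,2)
  • {5,8}:  v_{5} + v_{8} = 4·v_{1} + v_{3}  ⇒ sig = (2; 1,4)
  • {2,5}:  v_{2} + v_{5} = 2·v_{1}  ⇒ sig = (2; 2)
  • {8,10}:  v_{8} + v_{10} = 3·v_{1} + 2·v_{3}  ⇒ sig = (2; 2,3)
  • {5,9}:  v_{5} + v_{9} = 3·v_{1}  ⇒ sig = (2; 3)
  • {1,3,6}:  v_{1} + v_{3} + v_{6} = v_{2}  ⇒ sig = (3; 1)
  • {1,3,9}:  v_{1} + v_{3} + v_{9} = v_{8}  ⇒ sig = (3; 1)
  • {1,7,10}:  v_{1} + v_{7} + v_{10} = v_{5}  ⇒ sig = (3; 1)
  • {3,6,9}:  v_{3} + v_{6} + v_{9} = 2·v_{2}  ⇒ sig = (3; 2)

Sorted signature multiset PRS(X):
{ (2; —) ×3,  (2; 1) ×2,  (2; 1,1) ×9,  (2; 1,2) ×3,  (2; 1,4),  (2; 2),  (2; 2,3),  (2; 3),  (3; 1) ×3,  (3; 2) }


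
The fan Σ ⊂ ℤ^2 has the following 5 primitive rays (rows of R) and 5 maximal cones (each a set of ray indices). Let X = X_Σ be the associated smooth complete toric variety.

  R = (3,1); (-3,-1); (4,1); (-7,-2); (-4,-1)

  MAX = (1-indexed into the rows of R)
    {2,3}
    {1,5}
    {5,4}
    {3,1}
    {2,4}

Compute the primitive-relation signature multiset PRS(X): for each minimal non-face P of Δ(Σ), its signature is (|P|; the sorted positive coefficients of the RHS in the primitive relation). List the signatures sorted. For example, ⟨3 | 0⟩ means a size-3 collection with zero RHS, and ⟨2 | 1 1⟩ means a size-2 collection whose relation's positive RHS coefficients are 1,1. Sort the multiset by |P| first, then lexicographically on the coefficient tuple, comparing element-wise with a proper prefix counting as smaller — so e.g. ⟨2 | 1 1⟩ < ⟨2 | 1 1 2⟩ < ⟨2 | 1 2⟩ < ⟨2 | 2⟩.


5 collections generate NE(X_Σ); each relation:

  • {1,2}:  v_{1} + v_{2} = 0  so sig = ⟨2 | 0⟩
  • {3,5}:  v_{3} + v_{5} = 0  so sig = ⟨2 | 0⟩
  • {1,4}:  v_{1} + v_{4} = v_{5}  so sig = ⟨2 | 1⟩
  • {2,5}:  v_{2} + v_{5} = v_{4}  so sig = ⟨2 | 1⟩
  • {3,4}:  v_{3} + v_{4} = v_{2}  so sig = ⟨2 | 1⟩

so the primitive-relation signature multiset is
[⟨2 | 0⟩, ⟨2 | 0⟩, ⟨2 | 1⟩, ⟨2 | 1⟩, ⟨2 | 1⟩]


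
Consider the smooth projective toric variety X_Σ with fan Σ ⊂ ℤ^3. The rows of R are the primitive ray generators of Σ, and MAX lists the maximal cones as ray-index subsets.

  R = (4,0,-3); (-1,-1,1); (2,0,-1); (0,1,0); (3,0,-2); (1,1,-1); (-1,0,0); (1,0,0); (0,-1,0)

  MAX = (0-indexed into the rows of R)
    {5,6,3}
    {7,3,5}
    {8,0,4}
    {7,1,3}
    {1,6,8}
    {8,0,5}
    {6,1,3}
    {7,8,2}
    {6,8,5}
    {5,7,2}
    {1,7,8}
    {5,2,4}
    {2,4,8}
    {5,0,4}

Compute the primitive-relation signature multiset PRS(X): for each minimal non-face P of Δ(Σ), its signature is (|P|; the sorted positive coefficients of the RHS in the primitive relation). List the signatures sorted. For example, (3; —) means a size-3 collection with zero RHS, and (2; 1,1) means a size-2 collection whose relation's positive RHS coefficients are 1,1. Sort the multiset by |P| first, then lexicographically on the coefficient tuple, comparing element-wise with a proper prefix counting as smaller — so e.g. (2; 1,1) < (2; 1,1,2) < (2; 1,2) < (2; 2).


Minimal non-faces — 18 found among 9 rays, 14 max cones:

  {1,5}:  v_{1} + v_{5} = 0  ⇒ sig = (2; —)
  {3,8}:  v_{3} + v_{8} = 0  ⇒ sig = (2; —)
  {6,7}:  v_{6} + v_{7} = 0  ⇒ sig = (2; —)
  {0,1}:  v_{0} + v_{1} = v_{4} + v_{8}  ⇒ sig = (2; 1,1)
  {0,3}:  v_{0} + v_{3} = v_{4} + v_{5}  ⇒ sig = (2; 1,1)
  {0,7}:  v_{0} + v_{7} = v_{2} + v_{4}  ⇒ sig = (2; 1,1)
  {1,2}:  v_{1} + v_{2} = v_{7} + v_{8}  ⇒ sig = (2; 1,1)
  {1,4}:  v_{1} + v_{4} = v_{2} + v_{8}  ⇒ sig = (2; 1,1)
  {2,3}:  v_{2} + v_{3} = v_{5} + v_{7}  ⇒ sig = (2; 1,1)
  {2,6}:  v_{2} + v_{6} = v_{5} + v_{8}  ⇒ sig = (2; 1,1)
  {3,4}:  v_{3} + v_{4} = v_{2} + v_{5}  ⇒ sig = (2; 1,1)
  {0,2}:  v_{0} + v_{2} = 2·v_{4}  ⇒ sig = (2; 2)
  {4,7}:  v_{4} + v_{7} = 2·v_{2}  ⇒ sig = (2; 2)
  {4,6}:  v_{4} + v_{6} = 2·v_{5} + 2·v_{8}  ⇒ sig = (2; 2,2)
  {0,6}:  v_{0} + v_{6} = 3·v_{5} + 3·v_{8}  ⇒ sig = (2; 3,3)
  {2,5,8}:  v_{2} + v_{5} + v_{8} = v_{4}  ⇒ sig = (3; 1)
  {4,5,8}:  v_{4} + v_{5} + v_{8} = v_{0}  ⇒ sig = (3; 1)
  {5,7,8}:  v_{5} + v_{7} + v_{8} = v_{2}  ⇒ sig = (3; 1)

Signatures (|P|; sorted positive RHS coefficients), sorted:
    |P|=2: 15 collections, coeffs (), (), (), (1,1), (1,1), (1,1), (1,1), (1,1), (1,1), (1,1), (1,1), (2), (2), (2,2), (3,3)
    |P|=3: 3 collections, coeffs (1), (1), (1)


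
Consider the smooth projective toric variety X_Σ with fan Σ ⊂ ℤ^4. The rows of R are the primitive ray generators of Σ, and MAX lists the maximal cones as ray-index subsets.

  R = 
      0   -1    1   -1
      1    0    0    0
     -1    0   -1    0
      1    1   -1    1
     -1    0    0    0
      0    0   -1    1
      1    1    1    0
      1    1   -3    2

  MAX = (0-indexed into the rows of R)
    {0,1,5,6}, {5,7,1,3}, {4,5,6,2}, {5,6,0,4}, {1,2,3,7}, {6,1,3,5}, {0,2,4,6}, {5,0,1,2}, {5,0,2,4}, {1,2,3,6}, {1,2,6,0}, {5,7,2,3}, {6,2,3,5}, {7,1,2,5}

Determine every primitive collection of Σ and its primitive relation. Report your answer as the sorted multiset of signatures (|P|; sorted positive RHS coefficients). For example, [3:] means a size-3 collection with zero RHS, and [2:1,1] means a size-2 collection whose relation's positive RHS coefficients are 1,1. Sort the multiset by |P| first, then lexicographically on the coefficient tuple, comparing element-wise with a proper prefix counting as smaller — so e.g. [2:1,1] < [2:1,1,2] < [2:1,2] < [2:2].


Primitive collections (9):

  • {1,4}:  v_{1} + v_{4} = 0  →  sig = [2:]
  • {0,3}:  v_{0} + v_{3} = v_{1}  →  sig = [2:1]
  • {3,4}:  v_{3} + v_{4} = v_{2} + v_{5} + v_{6}  →  sig = [2:1,1,1]
  • {4,7}:  v_{4} + v_{7} = v_{2} + v_{3} + v_{5}  →  sig = [2:1,1,1]
  • {0,7}:  v_{0} + v_{7} = 2·v_{1} + v_{2} + v_{5}  →  sig = [2:1,1,2]
  • {6,7}:  v_{6} + v_{7} = 2·v_{3}  →  sig = [2:2]
  • {0,2,5,6}:  v_{0} + v_{2} + v_{5} + v_{6} = 0  →  sig = [4:]
  • {1,2,3,5}:  v_{1} + v_{2} + v_{3} + v_{5} = v_{7}  →  sig = [4:1]
  • {1,2,5,6}:  v_{1} + v_{2} + v_{5} + v_{6} = v_{3}  →  sig = [4:1]

Hence PRS(X_Σ) =
{ [2:],  [2:1],  [2:1,1,1] ×2,  [2:1,1,2],  [2:2],  [4:],  [4:1] ×2 }


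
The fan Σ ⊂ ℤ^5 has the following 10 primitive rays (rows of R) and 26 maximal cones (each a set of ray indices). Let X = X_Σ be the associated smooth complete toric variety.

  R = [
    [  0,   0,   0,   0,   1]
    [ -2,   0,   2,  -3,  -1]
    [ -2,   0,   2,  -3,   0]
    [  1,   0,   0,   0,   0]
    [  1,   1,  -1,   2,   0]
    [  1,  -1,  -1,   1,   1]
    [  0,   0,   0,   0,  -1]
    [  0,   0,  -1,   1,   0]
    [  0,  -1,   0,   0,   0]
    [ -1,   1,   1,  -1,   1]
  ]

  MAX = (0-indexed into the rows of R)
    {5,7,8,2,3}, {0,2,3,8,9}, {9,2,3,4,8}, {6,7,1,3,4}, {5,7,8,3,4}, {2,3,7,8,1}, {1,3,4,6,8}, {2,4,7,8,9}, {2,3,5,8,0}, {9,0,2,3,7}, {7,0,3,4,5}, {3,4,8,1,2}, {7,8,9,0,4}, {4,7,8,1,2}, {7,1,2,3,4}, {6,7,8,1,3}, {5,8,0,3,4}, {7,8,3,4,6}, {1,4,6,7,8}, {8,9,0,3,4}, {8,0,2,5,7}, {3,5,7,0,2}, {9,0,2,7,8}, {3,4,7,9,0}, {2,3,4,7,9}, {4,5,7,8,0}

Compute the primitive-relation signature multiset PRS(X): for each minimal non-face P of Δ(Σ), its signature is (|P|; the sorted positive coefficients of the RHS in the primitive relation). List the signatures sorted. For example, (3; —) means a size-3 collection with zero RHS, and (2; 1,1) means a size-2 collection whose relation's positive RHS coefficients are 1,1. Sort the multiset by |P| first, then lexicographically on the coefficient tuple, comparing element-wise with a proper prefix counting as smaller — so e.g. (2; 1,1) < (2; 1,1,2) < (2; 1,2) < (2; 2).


Primitive collections (14):

  {0,6}:  v_{0} + v_{6} = 0  →  sig = (2; —)
  {0,1}:  v_{0} + v_{1} = v_{2}  →  sig = (2; 1)
  {2,6}:  v_{2} + v_{6} = v_{1}  →  sig = (2; 1)
  {6,9}:  v_{6} + v_{9} = v_{2} + v_{4}  →  sig = (2; 1,1)
  {5,6}:  v_{5} + v_{6} = v_{3} + v_{7} + v_{8}  →  sig = (2; 1,1,1)
  {1,5}:  v_{1} + v_{5} = v_{2} + v_{3} + v_{7} + v_{8}  →  sig = (2; 1,1,1,1)
  {1,9}:  v_{1} + v_{9} = 2·v_{2} + v_{4}  →  sig = (2; 1,2)
  {5,9}:  v_{5} + v_{9} = 2·v_{0}  →  sig = (2; 2)
  {0,2,4}:  v_{0} + v_{2} + v_{4} = v_{9}  →  sig = (3; 1)
  {2,4,5}:  v_{2} + v_{4} + v_{5} = v_{0}  →  sig = (3; 1)
  {0,3,7,8}:  v_{0} + v_{3} + v_{7} + v_{8} = v_{5}  →  sig = (4; 1)
  {3,7,8,9}:  v_{3} + v_{7} + v_{8} + v_{9} = v_{0}  →  sig = (4; 1)
  {2,3,4,7,8}:  v_{2} + v_{3} + v_{4} + v_{7} + v_{8} = 0  →  sig = (5; —)
  {1,3,4,7,8}:  v_{1} + v_{3} + v_{4} + v_{7} + v_{8} = v_{6}  →  sig = (5; 1)

Sorted signature multiset PRS(X):
[(2; —), (2; 1), (2; 1), (2; 1,1), (2; 1,1,1), (2; 1,1,1,1), (2; 1,2), (2; 2), (3; 1), (3; 1), (4; 1), (4; 1), (5; —), (5; 1)]


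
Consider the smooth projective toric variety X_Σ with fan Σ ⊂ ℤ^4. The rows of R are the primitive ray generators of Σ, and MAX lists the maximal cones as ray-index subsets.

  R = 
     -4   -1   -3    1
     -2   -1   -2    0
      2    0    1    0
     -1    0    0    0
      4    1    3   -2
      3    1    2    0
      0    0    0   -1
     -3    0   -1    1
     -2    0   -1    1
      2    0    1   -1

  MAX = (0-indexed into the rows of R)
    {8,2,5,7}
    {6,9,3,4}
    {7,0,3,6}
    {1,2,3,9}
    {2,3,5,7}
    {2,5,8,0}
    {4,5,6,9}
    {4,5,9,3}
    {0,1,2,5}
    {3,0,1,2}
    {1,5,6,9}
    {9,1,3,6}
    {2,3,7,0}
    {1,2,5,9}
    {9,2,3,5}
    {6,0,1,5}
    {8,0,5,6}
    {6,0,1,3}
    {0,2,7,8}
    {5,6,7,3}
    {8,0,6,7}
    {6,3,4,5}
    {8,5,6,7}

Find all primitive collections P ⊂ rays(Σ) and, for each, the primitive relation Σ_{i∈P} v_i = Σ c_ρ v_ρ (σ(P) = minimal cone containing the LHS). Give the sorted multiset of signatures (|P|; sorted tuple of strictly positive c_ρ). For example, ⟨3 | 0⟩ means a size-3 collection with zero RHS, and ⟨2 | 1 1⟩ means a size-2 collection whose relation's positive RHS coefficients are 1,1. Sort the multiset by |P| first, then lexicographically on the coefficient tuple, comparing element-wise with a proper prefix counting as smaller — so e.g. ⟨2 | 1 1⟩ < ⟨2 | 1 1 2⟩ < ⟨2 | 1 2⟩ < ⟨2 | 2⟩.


Minimal non-faces — 16 found among 10 rays, 23 max cones:

  P = {8,9}:  v_{8} + v_{9} = 0  ⟹  sig = ⟨2 | 0⟩
  P = {0,4}:  v_{0} + v_{4} = v_{6}  ⟹  sig = ⟨2 | 1⟩
  P = {0,9}:  v_{0} + v_{9} = v_{1}  ⟹  sig = ⟨2 | 1⟩
  P = {1,8}:  v_{1} + v_{8} = v_{0}  ⟹  sig = ⟨2 | 1⟩
  P = {2,6}:  v_{2} + v_{6} = v_{9}  ⟹  sig = ⟨2 | 1⟩
  P = {3,8}:  v_{3} + v_{8} = v_{7}  ⟹  sig = ⟨2 | 1⟩
  P = {7,9}:  v_{7} + v_{9} = v_{3}  ⟹  sig = ⟨2 | 1⟩
  P = {1,4}:  v_{1} + v_{4} = v_{6} + v_{9}  ⟹  sig = ⟨2 | 1 1⟩
  P = {1,7}:  v_{1} + v_{7} = v_{0} + v_{3}  ⟹  sig = ⟨2 | 1 1⟩
  P = {4,8}:  v_{4} + v_{8} = v_{3} + v_{5} + v_{6}  ⟹  sig = ⟨2 | 1 1 1⟩
  P = {2,4}:  v_{2} + v_{4} = v_{3} + v_{5} + 2·v_{9}  ⟹  sig = ⟨2 | 1 1 2⟩
  P = {4,7}:  v_{4} + v_{7} = 2·v_{3} + v_{5} + v_{6}  ⟹  sig = ⟨2 | 1 1 2⟩
  P = {1,3,5}:  v_{1} + v_{3} + v_{5} = 0  ⟹  sig = ⟨3 | 0⟩
  P = {0,3,5}:  v_{0} + v_{3} + v_{5} = v_{8}  ⟹  sig = ⟨3 | 1⟩
  P = {0,5,7}:  v_{0} + v_{5} + v_{7} = 2·v_{8}  ⟹  sig = ⟨3 | 2⟩
  P = {3,5,6,9}:  v_{3} + v_{5} + v_{6} + v_{9} = v_{4}  ⟹  sig = ⟨4 | 1⟩

Sorted signature multiset PRS(X):
{ ⟨2 | 0⟩,  ⟨2 | 1⟩ ×6,  ⟨2 | 1 1⟩ ×2,  ⟨2 | 1 1 1⟩,  ⟨2 | 1 1 2⟩ ×2,  ⟨3 | 0⟩,  ⟨3 | 1⟩,  ⟨3 | 2⟩,  ⟨4 | 1⟩ }


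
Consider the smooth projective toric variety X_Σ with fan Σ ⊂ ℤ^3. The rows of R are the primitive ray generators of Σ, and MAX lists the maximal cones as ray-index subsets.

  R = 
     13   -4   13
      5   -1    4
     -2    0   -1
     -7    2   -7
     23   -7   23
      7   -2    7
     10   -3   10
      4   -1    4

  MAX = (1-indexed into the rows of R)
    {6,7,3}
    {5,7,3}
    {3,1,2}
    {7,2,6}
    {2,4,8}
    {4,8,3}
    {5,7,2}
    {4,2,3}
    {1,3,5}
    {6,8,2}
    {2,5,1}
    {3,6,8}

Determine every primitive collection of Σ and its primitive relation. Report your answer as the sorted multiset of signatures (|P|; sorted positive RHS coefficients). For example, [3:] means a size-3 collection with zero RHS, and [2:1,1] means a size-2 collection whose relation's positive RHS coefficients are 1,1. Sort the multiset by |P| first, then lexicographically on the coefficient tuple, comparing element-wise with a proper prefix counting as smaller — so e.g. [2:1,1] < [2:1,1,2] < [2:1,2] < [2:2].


Primitive collections (14):

  {4,6}:  v_{4} + v_{6} = 0  ⟹  sig = [2:]
  {1,7}:  v_{1} + v_{7} = v_{5}  ⟹  sig = [2:1]
  {1,8}:  v_{1} + v_{8} = v_{6} + v_{7}  ⟹  sig = [2:1,1]
  {4,7}:  v_{4} + v_{7} = v_{2} + v_{3}  ⟹  sig = [2:1,1]
  {4,5}:  v_{4} + v_{5} = v_{1} + v_{2} + v_{3}  ⟹  sig = [2:1,1,1]
  {5,8}:  v_{5} + v_{8} = v_{6} + 2·v_{7}  ⟹  sig = [2:1,2]
  {1,6}:  v_{1} + v_{6} = 2·v_{7}  ⟹  sig = [2:2]
  {7,8}:  v_{7} + v_{8} = 2·v_{6}  ⟹  sig = [2:2]
  {1,4}:  v_{1} + v_{4} = 2·v_{2} + 2·v_{3}  ⟹  sig = [2:2,2]
  {5,6}:  v_{5} + v_{6} = 3·v_{7}  ⟹  sig = [2:3]
  {2,3,6}:  v_{2} + v_{3} + v_{6} = v_{7}  ⟹  sig = [3:1]
  {2,3,7}:  v_{2} + v_{3} + v_{7} = v_{1}  ⟹  sig = [3:1]
  {2,3,8}:  v_{2} + v_{3} + v_{8} = v_{6}  ⟹  sig = [3:1]
  {2,3,5}:  v_{2} + v_{3} + v_{5} = 2·v_{1}  ⟹  sig = [3:2]

Hence PRS(X_Σ) =
    [2:]
    [2:1]
    [2:1,1]
    [2:1,1]
    [2:1,1,1]
    [2:1,2]
    [2:2]
    [2:2]
    [2:2,2]
    [2:3]
    [3:1]
    [3:1]
    [3:1]
    [3:2]


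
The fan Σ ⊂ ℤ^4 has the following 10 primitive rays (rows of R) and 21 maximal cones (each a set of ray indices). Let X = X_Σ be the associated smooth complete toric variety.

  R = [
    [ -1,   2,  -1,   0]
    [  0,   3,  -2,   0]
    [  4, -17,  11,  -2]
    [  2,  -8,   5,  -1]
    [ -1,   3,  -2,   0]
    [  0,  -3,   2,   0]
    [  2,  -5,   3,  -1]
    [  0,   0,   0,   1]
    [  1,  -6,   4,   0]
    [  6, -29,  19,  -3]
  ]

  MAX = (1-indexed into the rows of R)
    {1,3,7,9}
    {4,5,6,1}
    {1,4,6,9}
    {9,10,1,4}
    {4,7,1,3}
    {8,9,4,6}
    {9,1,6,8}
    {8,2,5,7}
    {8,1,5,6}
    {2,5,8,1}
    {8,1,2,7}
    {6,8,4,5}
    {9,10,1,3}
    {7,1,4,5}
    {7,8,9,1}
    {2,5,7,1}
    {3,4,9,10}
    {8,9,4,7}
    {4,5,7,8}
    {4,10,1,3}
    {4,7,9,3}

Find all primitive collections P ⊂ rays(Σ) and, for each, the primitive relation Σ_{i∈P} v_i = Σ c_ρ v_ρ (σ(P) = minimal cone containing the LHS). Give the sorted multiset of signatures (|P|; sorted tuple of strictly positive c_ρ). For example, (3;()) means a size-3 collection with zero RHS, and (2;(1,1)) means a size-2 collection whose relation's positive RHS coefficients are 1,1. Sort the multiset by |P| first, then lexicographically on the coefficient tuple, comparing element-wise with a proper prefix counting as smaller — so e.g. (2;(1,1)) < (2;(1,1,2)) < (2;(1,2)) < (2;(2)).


|primitive collections| = 18. Relations:

  {2,6}:  v_{2} + v_{6} = 0  ⇒ sig = (2;())
  {2,4}:  v_{2} + v_{4} = v_{7}  ⇒ sig = (2;(1))
  {5,9}:  v_{5} + v_{9} = v_{6}  ⇒ sig = (2;(1))
  {6,7}:  v_{6} + v_{7} = v_{4}  ⇒ sig = (2;(1))
  {2,9}:  v_{2} + v_{9} = v_{1} + v_{7} + v_{8}  ⇒ sig = (2;(1,1,1))
  {2,10}:  v_{2} + v_{10} = v_{1} + v_{3} + v_{7} + v_{9}  ⇒ sig = (2;(1,1,1,1))
  {2,3}:  v_{2} + v_{3} = v_{1} + 2·v_{7} + v_{9}  ⇒ sig = (2;(1,1,2))
  {3,6}:  v_{3} + v_{6} = v_{1} + 2·v_{4} + v_{9}  ⇒ sig = (2;(1,1,2))
  {3,5}:  v_{3} + v_{5} = v_{1} + 2·v_{4}  ⇒ sig = (2;(1,2))
  {3,8}:  v_{3} + v_{8} = v_{7} + 2·v_{9}  ⇒ sig = (2;(1,2))
  {8,10}:  v_{8} + v_{10} = v_{3} + 2·v_{9}  ⇒ sig = (2;(1,2))
  {5,10}:  v_{5} + v_{10} = 2·v_{1} + 3·v_{4} + v_{9}  ⇒ sig = (2;(1,2,3))
  {7,10}:  v_{7} + v_{10} = 2·v_{3}  ⇒ sig = (2;(2))
  {6,10}:  v_{6} + v_{10} = 2·v_{1} + 3·v_{4} + 2·v_{9}  ⇒ sig = (2;(2,2,3))
  {1,4,8}:  v_{1} + v_{4} + v_{8} = v_{9}  ⇒ sig = (3;(1))
  {1,5,7,8}:  v_{1} + v_{5} + v_{7} + v_{8} = 0  ⇒ sig = (4;())
  {1,3,4,9}:  v_{1} + v_{3} + v_{4} + v_{9} = v_{10}  ⇒ sig = (4;(1))
  {1,4,7,9}:  v_{1} + v_{4} + v_{7} + v_{9} = v_{3}  ⇒ sig = (4;(1))

so the primitive-relation signature multiset is
[(2;()), (2;(1)), (2;(1)), (2;(1)), (2;(1,1,1)), (2;(1,1,1,1)), (2;(1,1,2)), (2;(1,1,2)), (2;(1,2)), (2;(1,2)), (2;(1,2)), (2;(1,2,3)), (2;(2)), (2;(2,2,3)), (3;(1)), (4;()), (4;(1)), (4;(1))]


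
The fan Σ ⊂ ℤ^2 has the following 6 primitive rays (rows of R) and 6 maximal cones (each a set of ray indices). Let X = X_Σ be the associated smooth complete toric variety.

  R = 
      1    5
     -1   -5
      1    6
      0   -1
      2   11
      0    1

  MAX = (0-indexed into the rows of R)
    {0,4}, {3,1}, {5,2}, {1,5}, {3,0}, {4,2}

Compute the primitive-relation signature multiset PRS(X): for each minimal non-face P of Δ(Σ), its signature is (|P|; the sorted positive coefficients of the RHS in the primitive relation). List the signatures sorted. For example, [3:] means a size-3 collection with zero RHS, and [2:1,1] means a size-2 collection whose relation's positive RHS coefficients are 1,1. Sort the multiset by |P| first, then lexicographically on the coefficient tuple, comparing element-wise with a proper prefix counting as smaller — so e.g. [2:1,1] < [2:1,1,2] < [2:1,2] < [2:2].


Minimal non-faces — 9 found among 6 rays, 6 max cones:

  • {0,1}:  v_{0} + v_{1} = 0  ⟹  sig = [2:]
  • {3,5}:  v_{3} + v_{5} = 0  ⟹  sig = [2:]
  • {0,2}:  v_{0} + v_{2} = v_{4}  ⟹  sig = [2:1]
  • {0,5}:  v_{0} + v_{5} = v_{2}  ⟹  sig = [2:1]
  • {1,2}:  v_{1} + v_{2} = v_{5}  ⟹  sig = [2:1]
  • {1,4}:  v_{1} + v_{4} = v_{2}  ⟹  sig = [2:1]
  • {2,3}:  v_{2} + v_{3} = v_{0}  ⟹  sig = [2:1]
  • {3,4}:  v_{3} + v_{4} = 2·v_{0}  ⟹  sig = [2:2]
  • {4,5}:  v_{4} + v_{5} = 2·v_{2}  ⟹  sig = [2:2]

so the primitive-relation signature multiset is
{ [2:] ×2,  [2:1] ×5,  [2:2] ×2 }


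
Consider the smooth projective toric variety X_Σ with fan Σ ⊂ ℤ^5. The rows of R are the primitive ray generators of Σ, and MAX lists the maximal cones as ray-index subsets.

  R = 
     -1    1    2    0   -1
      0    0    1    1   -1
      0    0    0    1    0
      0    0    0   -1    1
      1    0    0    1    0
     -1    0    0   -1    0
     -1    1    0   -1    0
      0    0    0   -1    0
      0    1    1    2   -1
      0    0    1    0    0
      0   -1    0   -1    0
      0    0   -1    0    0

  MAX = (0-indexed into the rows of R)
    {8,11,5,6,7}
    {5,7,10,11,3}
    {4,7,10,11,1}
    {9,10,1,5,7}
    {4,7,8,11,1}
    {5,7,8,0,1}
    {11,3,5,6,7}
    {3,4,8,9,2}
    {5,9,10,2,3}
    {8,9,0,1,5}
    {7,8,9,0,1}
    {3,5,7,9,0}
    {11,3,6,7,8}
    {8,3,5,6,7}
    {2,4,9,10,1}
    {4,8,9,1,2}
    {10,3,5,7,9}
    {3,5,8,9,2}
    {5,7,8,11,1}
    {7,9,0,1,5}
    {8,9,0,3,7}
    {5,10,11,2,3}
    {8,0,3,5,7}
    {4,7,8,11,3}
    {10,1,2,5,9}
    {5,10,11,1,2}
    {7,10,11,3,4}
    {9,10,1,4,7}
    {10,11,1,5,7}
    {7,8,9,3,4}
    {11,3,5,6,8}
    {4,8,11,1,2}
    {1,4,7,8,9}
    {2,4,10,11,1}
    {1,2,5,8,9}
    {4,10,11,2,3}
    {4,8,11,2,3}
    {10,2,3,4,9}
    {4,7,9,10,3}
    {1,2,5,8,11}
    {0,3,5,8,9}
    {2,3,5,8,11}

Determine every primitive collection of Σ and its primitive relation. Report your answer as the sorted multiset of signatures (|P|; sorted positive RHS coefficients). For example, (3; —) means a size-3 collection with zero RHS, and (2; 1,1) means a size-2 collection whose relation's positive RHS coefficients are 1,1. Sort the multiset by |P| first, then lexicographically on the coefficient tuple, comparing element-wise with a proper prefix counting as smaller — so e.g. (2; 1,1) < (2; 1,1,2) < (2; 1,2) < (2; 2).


Minimal non-faces — 17 found among 12 rays, 42 max cones:

  • {2,7}:  v_{2} + v_{7} = 0 — sig = (2; —)
  • {4,5}:  v_{4} + v_{5} = 0 — sig = (2; —)
  • {9,11}:  v_{9} + v_{11} = 0 — sig = (2; —)
  • {1,3}:  v_{1} + v_{3} = v_{9} — sig = (2; 1)
  • {8,10}:  v_{8} + v_{10} = v_{1} — sig = (2; 1)
  • {6,10}:  v_{6} + v_{10} = v_{5} + v_{7} — sig = (2; 1,1)
  • {0,2}:  v_{0} + v_{2} = v_{5} + v_{8} + v_{9} — sig = (2; 1,1,1)
  • {0,4}:  v_{0} + v_{4} = v_{7} + v_{8} + v_{9} — sig = (2; 1,1,1)
  • {0,11}:  v_{0} + v_{11} = v_{5} + v_{7} + v_{8} — sig = (2; 1,1,1)
  • {1,6}:  v_{1} + v_{6} = v_{5} + v_{7} + v_{8} — sig = (2; 1,1,1)
  • {0,10}:  v_{0} + v_{10} = v_{1} + v_{5} + v_{7} + v_{9} — sig = (2; 1,1,1,1)
  • {2,6}:  v_{2} + v_{6} = v_{3} + v_{5} + v_{8} + v_{11} — sig = (2; 1,1,1,1)
  • {4,6}:  v_{4} + v_{6} = v_{3} + v_{7} + v_{8} + v_{11} — sig = (2; 1,1,1,1)
  • {6,9}:  v_{6} + v_{9} = v_{3} + v_{5} + v_{7} + v_{8} — sig = (2; 1,1,1,1)
  • {0,6}:  v_{0} + v_{6} = v_{3} + 2·v_{5} + 2·v_{7} + 2·v_{8} — sig = (2; 1,2,2,2)
  • {5,7,8,9}:  v_{5} + v_{7} + v_{8} + v_{9} = v_{0} — sig = (4; 1)
  • {3,5,7,8,11}:  v_{3} + v_{5} + v_{7} + v_{8} + v_{11} = v_{6} — sig = (5; 1)

Signatures (|P|; sorted positive RHS coefficients), sorted:
{ (2; —) ×3,  (2; 1) ×2,  (2; 1,1),  (2; 1,1,1) ×4,  (2; 1,1,1,1) ×4,  (2; 1,2,2,2),  (4; 1),  (5; 1) }


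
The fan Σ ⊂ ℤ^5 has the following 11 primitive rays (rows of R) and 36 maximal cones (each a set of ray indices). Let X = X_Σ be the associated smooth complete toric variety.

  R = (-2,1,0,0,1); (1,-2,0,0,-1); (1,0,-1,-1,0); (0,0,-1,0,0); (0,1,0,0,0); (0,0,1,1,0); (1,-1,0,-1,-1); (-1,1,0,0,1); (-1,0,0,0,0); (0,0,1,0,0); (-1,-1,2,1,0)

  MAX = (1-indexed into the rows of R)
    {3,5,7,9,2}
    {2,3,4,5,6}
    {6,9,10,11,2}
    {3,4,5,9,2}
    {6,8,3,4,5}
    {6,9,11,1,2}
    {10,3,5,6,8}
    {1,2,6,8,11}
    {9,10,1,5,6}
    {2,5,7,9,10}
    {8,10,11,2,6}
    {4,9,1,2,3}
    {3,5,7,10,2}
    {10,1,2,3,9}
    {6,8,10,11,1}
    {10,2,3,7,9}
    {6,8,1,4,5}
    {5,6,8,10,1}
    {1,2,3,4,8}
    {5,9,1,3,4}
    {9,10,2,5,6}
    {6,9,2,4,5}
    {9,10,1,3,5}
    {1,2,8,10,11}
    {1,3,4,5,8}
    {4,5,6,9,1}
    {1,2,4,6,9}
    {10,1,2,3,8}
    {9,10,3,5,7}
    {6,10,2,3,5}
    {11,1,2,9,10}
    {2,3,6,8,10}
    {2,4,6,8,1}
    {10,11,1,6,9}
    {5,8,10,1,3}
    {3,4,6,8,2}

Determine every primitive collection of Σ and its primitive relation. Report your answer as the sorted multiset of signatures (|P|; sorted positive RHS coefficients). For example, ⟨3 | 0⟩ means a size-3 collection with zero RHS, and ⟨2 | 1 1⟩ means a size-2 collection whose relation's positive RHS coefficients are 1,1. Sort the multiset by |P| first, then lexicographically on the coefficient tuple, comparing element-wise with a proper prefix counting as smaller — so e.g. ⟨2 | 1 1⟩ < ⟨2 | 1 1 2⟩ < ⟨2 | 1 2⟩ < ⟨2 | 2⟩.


Primitive collections (16):

  {4,10}:  v_{4} + v_{10} = 0  →  sig = ⟨2 | 0⟩
  {8,9}:  v_{8} + v_{9} = v_{1}  →  sig = ⟨2 | 1⟩
  {3,11}:  v_{3} + v_{11} = v_{2} + v_{8} + v_{10}  →  sig = ⟨2 | 1 1 1⟩
  {4,11}:  v_{4} + v_{11} = v_{1} + v_{2} + v_{6}  →  sig = ⟨2 | 1 1 1⟩
  {5,11}:  v_{5} + v_{11} = v_{6} + v_{9} + v_{10}  →  sig = ⟨2 | 1 1 1⟩
  {6,7}:  v_{6} + v_{7} = v_{2} + v_{5} + v_{10}  →  sig = ⟨2 | 1 1 1⟩
  {7,8}:  v_{7} + v_{8} = v_{3} + v_{9} + v_{10}  →  sig = ⟨2 | 1 1 1⟩
  {4,7}:  v_{4} + v_{7} = v_{2} + v_{3} + v_{5} + v_{9}  →  sig = ⟨2 | 1 1 1 1⟩
  {1,7}:  v_{1} + v_{7} = v_{3} + 2·v_{9} + v_{10}  →  sig = ⟨2 | 1 1 2⟩
  {7,11}:  v_{7} + v_{11} = v_{2} + v_{9} + 2·v_{10}  →  sig = ⟨2 | 1 1 2⟩
  {2,5,8}:  v_{2} + v_{5} + v_{8} = 0  →  sig = ⟨3 | 0⟩
  {3,6,9}:  v_{3} + v_{6} + v_{9} = 0  →  sig = ⟨3 | 0⟩
  {1,2,5}:  v_{1} + v_{2} + v_{5} = v_{9}  →  sig = ⟨3 | 1⟩
  {1,3,6}:  v_{1} + v_{3} + v_{6} = v_{8}  →  sig = ⟨3 | 1⟩
  {1,2,6,10}:  v_{1} + v_{2} + v_{6} + v_{10} = v_{11}  →  sig = ⟨4 | 1⟩
  {2,3,5,9,10}:  v_{2} + v_{3} + v_{5} + v_{9} + v_{10} = v_{7}  →  sig = ⟨5 | 1⟩

Hence PRS(X_Σ) =
    |P|=2: 10 collections, coeffs (), (1), (1,1,1), (1,1,1), (1,1,1), (1,1,1), (1,1,1), (1,1,1,1), (1,1,2), (1,1,2)
    |P|=3: 4 collections, coeffs (), (), (1), (1)
    |P|=4: 1 collection, coeffs (1)
    |P|=5: 1 collection, coeffs (1)


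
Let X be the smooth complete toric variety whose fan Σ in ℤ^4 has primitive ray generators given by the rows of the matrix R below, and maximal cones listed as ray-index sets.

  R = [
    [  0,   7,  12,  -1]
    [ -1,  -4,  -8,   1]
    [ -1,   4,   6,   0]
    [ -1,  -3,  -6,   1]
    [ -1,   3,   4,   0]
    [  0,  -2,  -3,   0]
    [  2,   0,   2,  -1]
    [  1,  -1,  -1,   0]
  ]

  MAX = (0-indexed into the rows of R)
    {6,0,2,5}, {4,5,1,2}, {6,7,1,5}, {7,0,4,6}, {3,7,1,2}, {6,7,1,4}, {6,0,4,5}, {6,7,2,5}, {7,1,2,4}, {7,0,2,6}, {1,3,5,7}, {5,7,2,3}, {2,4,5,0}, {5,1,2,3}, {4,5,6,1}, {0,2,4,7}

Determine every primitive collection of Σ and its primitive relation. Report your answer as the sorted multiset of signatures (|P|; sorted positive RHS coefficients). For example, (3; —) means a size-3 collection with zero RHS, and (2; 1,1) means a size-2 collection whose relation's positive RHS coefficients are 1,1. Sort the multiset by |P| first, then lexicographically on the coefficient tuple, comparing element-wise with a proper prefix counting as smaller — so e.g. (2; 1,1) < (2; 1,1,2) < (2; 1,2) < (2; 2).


Δ(Σ) — 8 vertices, 9 min non-faces:

  • {0,1}:  v_{0} + v_{1} = v_{4}  so sig = (2; 1)
  • {0,3}:  v_{0} + v_{3} = v_{2}  so sig = (2; 1)
  • {3,4}:  v_{3} + v_{4} = v_{1} + v_{2}  so sig = (2; 1,1)
  • {3,6}:  v_{3} + v_{6} = v_{5} + v_{7}  so sig = (2; 1,1)
  • {1,2,6}:  v_{1} + v_{2} + v_{6} = 0  so sig = (3; —)
  • {4,5,7}:  v_{4} + v_{5} + v_{7} = 0  so sig = (3; —)
  • {2,4,6}:  v_{2} + v_{4} + v_{6} = v_{0}  so sig = (3; 1)
  • {0,5,7}:  v_{0} + v_{5} + v_{7} = v_{2} + v_{6}  so sig = (3; 1,1)
  • {1,2,5,7}:  v_{1} + v_{2} + v_{5} + v_{7} = v_{3}  so sig = (4; 1)

Signatures (|P|; sorted positive RHS coefficients), sorted:
    |P|=2: 4 collections, coeffs (1), (1), (1,1), (1,1)
    |P|=3: 4 collections, coeffs (), (), (1), (1,1)
    |P|=4: 1 collection, coeffs (1)


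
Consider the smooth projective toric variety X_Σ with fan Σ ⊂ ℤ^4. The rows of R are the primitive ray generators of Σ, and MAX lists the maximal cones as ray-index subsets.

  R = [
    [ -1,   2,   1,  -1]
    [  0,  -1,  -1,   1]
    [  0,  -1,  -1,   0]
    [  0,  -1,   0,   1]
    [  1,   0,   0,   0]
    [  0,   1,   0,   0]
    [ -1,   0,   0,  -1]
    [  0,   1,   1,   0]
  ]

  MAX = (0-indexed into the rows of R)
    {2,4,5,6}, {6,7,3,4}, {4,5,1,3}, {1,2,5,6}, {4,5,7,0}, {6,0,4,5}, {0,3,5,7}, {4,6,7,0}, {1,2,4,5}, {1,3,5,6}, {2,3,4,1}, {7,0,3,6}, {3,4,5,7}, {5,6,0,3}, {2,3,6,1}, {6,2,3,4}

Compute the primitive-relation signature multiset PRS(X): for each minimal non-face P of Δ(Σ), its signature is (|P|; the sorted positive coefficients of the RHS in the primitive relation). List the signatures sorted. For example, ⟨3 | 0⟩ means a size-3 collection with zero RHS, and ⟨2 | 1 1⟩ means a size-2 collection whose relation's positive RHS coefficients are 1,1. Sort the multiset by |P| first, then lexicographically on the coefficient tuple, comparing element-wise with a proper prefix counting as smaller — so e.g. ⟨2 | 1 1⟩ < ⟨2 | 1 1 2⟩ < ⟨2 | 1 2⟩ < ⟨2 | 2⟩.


Σ has 9 primitive collections:

  {2,7}:  v_{2} + v_{7} = 0  ⟹  sig = ⟨2 | 0⟩
  {0,2}:  v_{0} + v_{2} = v_{5} + v_{6}  ⟹  sig = ⟨2 | 1 1⟩
  {1,7}:  v_{1} + v_{7} = v_{3} + v_{5}  ⟹  sig = ⟨2 | 1 1⟩
  {0,1}:  v_{0} + v_{1} = v_{3} + 2·v_{5} + v_{6}  ⟹  sig = ⟨2 | 1 1 2⟩
  {0,3,4}:  v_{0} + v_{3} + v_{4} = v_{7}  ⟹  sig = ⟨3 | 1⟩
  {1,4,6}:  v_{1} + v_{4} + v_{6} = v_{2}  ⟹  sig = ⟨3 | 1⟩
  {2,3,5}:  v_{2} + v_{3} + v_{5} = v_{1}  ⟹  sig = ⟨3 | 1⟩
  {5,6,7}:  v_{5} + v_{6} + v_{7} = v_{0}  ⟹  sig = ⟨3 | 1⟩
  {3,4,5,6}:  v_{3} + v_{4} + v_{5} + v_{6} = 0  ⟹  sig = ⟨4 | 0⟩

so the primitive-relation signature multiset is
    ⟨2 | 0⟩
    ⟨2 | 1 1⟩
    ⟨2 | 1 1⟩
    ⟨2 | 1 1 2⟩
    ⟨3 | 1⟩
    ⟨3 | 1⟩
    ⟨3 | 1⟩
    ⟨3 | 1⟩
    ⟨4 | 0⟩


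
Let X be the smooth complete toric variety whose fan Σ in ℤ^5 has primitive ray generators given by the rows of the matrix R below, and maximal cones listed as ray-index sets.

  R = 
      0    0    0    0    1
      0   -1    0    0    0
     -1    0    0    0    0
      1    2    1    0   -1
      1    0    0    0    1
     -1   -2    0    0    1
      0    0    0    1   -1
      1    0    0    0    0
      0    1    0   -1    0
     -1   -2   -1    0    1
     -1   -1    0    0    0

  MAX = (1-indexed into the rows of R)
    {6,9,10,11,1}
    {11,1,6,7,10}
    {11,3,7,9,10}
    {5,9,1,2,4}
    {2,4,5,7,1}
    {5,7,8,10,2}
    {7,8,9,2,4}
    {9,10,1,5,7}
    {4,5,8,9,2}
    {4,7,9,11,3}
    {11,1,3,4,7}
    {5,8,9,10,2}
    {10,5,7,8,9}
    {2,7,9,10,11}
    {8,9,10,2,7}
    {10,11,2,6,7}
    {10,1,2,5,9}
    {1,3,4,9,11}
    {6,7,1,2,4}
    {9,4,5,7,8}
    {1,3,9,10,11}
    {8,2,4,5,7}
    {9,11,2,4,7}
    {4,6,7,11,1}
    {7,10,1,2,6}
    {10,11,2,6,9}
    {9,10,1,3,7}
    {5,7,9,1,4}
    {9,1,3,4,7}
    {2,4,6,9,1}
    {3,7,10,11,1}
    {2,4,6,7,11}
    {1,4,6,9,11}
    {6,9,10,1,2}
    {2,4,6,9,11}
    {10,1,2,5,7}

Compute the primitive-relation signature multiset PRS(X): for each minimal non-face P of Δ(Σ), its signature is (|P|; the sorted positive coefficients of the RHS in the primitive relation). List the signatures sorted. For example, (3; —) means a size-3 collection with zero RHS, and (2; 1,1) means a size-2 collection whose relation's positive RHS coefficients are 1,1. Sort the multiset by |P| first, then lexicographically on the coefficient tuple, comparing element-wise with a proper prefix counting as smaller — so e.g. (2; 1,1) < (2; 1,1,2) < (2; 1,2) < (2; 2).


15 collections generate NE(X_Σ); each relation:

  P={3,8}:  v_{3} + v_{8} = 0 — sig = (2; —)
  P={4,10}:  v_{4} + v_{10} = 0 — sig = (2; —)
  P={1,8}:  v_{1} + v_{8} = v_{5} — sig = (2; 1)
  P={2,3}:  v_{2} + v_{3} = v_{11} — sig = (2; 1)
  P={3,5}:  v_{3} + v_{5} = v_{1} — sig = (2; 1)
  P={8,11}:  v_{8} + v_{11} = v_{2} — sig = (2; 1)
  P={5,11}:  v_{5} + v_{11} = v_{1} + v_{2} — sig = (2; 1,1)
  P={3,6}:  v_{3} + v_{6} = v_{1} + 2·v_{11} — sig = (2; 1,2)
  P={6,8}:  v_{6} + v_{8} = v_{1} + 2·v_{2} — sig = (2; 1,2)
  P={5,6}:  v_{5} + v_{6} = 2·v_{1} + 2·v_{2} — sig = (2; 2,2)
  P={1,2,11}:  v_{1} + v_{2} + v_{11} = v_{6} — sig = (3; 1)
  P={6,7,9}:  v_{6} + v_{7} + v_{9} = v_{11} — sig = (3; 1)
  P={1,2,7,9}:  v_{1} + v_{2} + v_{7} + v_{9} = 0 — sig = (4; —)
  P={1,7,9,11}:  v_{1} + v_{7} + v_{9} + v_{11} = v_{3} — sig = (4; 1)
  P={2,5,7,9}:  v_{2} + v_{5} + v_{7} + v_{9} = v_{8} — sig = (4; 1)

so the primitive-relation signature multiset is
    (2; —)
    (2; —)
    (2; 1)
    (2; 1)
    (2; 1)
    (2; 1)
    (2; 1,1)
    (2; 1,2)
    (2; 1,2)
    (2; 2,2)
    (3; 1)
    (3; 1)
    (4; —)
    (4; 1)
    (4; 1)


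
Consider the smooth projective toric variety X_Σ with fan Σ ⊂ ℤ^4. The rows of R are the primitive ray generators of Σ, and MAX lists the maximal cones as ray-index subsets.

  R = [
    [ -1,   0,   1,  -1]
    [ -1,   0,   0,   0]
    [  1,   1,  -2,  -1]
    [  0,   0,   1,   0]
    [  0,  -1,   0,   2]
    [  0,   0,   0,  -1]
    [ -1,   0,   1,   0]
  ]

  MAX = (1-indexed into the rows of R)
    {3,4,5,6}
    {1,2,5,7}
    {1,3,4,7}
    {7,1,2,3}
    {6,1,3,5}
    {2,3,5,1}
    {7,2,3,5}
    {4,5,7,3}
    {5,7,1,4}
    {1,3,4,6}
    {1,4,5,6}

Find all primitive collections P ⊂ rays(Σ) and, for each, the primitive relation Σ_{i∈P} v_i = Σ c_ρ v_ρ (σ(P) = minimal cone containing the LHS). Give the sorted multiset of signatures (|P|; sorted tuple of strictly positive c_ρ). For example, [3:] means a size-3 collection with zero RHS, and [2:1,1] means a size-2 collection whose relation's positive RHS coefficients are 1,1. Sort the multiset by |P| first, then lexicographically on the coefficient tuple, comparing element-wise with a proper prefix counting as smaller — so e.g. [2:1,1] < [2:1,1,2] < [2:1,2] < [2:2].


The 5 primitive collections of Σ (r=7, n=4):

  P = {2,4}:  v_{2} + v_{4} = v_{7} ; sig = [2:1]
  P = {6,7}:  v_{6} + v_{7} = v_{1} ; sig = [2:1]
  P = {2,6}:  v_{2} + v_{6} = 2·v_{1} + v_{3} + v_{5} ; sig = [2:1,1,2]
  P = {1,3,4,5}:  v_{1} + v_{3} + v_{4} + v_{5} = 0 ; sig = [4:]
  P = {1,3,5,7}:  v_{1} + v_{3} + v_{5} + v_{7} = v_{2} ; sig = [4:1]

Sorted signature multiset PRS(X):
    |P|=2: 3 collections, coeffs (1), (1), (1,1,2)
    |P|=4: 2 collections, coeffs (), (1)


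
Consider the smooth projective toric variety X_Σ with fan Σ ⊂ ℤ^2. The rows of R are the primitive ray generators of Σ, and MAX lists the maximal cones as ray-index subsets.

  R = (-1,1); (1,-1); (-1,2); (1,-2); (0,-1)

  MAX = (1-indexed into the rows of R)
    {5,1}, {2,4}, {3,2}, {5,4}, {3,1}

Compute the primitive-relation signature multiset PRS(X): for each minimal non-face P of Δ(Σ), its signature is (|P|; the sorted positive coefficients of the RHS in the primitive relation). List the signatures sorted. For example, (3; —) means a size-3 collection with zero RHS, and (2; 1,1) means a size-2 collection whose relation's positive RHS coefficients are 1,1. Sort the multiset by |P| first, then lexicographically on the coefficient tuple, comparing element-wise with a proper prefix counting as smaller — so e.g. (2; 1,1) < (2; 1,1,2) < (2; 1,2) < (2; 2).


Σ has 5 primitive collections:

  P = {1,2}:  v_{1} + v_{2} = 0 — sig = (2; —)
  P = {3,4}:  v_{3} + v_{4} = 0 — sig = (2; —)
  P = {1,4}:  v_{1} + v_{4} = v_{5} — sig = (2; 1)
  P = {2,5}:  v_{2} + v_{5} = v_{4} — sig = (2; 1)
  P = {3,5}:  v_{3} + v_{5} = v_{1} — sig = (2; 1)

Signatures (|P|; sorted positive RHS coefficients), sorted:
    (2; —)
    (2; —)
    (2; 1)
    (2; 1)
    (2; 1)


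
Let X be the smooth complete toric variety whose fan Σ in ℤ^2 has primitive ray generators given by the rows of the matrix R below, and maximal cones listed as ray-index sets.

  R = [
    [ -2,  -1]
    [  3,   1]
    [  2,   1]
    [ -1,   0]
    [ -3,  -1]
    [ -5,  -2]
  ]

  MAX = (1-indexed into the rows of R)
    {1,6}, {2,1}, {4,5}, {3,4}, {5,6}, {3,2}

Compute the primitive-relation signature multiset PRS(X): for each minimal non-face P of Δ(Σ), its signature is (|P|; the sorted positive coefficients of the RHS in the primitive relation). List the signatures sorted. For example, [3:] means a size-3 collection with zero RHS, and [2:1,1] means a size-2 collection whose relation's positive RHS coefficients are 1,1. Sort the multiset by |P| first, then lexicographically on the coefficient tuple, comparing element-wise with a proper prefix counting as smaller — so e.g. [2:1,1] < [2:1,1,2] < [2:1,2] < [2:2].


The 9 primitive collections of Σ (r=6, n=2):

  P={1,3}:  v_{1} + v_{3} = 0  so sig = [2:]
  P={2,5}:  v_{2} + v_{5} = 0  so sig = [2:]
  P={1,4}:  v_{1} + v_{4} = v_{5}  so sig = [2:1]
  P={1,5}:  v_{1} + v_{5} = v_{6}  so sig = [2:1]
  P={2,4}:  v_{2} + v_{4} = v_{3}  so sig = [2:1]
  P={2,6}:  v_{2} + v_{6} = v_{1}  so sig = [2:1]
  P={3,5}:  v_{3} + v_{5} = v_{4}  so sig = [2:1]
  P={3,6}:  v_{3} + v_{6} = v_{5}  so sig = [2:1]
  P={4,6}:  v_{4} + v_{6} = 2·v_{5}  so sig = [2:2]

Signatures (|P|; sorted positive RHS coefficients), sorted:
[[2:], [2:], [2:1], [2:1], [2:1], [2:1], [2:1], [2:1], [2:2]]


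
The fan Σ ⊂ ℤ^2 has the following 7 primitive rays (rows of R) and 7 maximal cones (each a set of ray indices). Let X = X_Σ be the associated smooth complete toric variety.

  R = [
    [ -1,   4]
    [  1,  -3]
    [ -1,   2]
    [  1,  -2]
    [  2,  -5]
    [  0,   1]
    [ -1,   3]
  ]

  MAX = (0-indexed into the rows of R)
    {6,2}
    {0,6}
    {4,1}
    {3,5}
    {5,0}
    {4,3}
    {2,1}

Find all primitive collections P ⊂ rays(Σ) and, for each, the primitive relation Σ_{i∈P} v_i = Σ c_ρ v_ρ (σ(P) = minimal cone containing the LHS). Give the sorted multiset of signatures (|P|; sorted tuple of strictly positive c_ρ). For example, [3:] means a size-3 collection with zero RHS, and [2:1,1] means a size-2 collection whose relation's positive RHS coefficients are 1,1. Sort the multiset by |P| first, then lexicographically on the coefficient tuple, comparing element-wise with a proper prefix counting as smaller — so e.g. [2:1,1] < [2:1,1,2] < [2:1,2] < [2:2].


14 collections generate NE(X_Σ); each relation:

  • {1,6}:  v_{1} + v_{6} = 0  ⟹  sig = [2:]
  • {2,3}:  v_{2} + v_{3} = 0  ⟹  sig = [2:]
  • {0,1}:  v_{0} + v_{1} = v_{5}  ⟹  sig = [2:1]
  • {1,3}:  v_{1} + v_{3} = v_{4}  ⟹  sig = [2:1]
  • {1,5}:  v_{1} + v_{5} = v_{3}  ⟹  sig = [2:1]
  • {2,4}:  v_{2} + v_{4} = v_{1}  ⟹  sig = [2:1]
  • {2,5}:  v_{2} + v_{5} = v_{6}  ⟹  sig = [2:1]
  • {3,6}:  v_{3} + v_{6} = v_{5}  ⟹  sig = [2:1]
  • {4,6}:  v_{4} + v_{6} = v_{3}  ⟹  sig = [2:1]
  • {5,6}:  v_{5} + v_{6} = v_{0}  ⟹  sig = [2:1]
  • {0,4}:  v_{0} + v_{4} = v_{3} + v_{5}  ⟹  sig = [2:1,1]
  • {0,2}:  v_{0} + v_{2} = 2·v_{6}  ⟹  sig = [2:2]
  • {0,3}:  v_{0} + v_{3} = 2·v_{5}  ⟹  sig = [2:2]
  • {4,5}:  v_{4} + v_{5} = 2·v_{3}  ⟹  sig = [2:2]

Signatures (|P|; sorted positive RHS coefficients), sorted:
    [2:]
    [2:]
    [2:1]
    [2:1]
    [2:1]
    [2:1]
    [2:1]
    [2:1]
    [2:1]
    [2:1]
    [2:1,1]
    [2:2]
    [2:2]
    [2:2]
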